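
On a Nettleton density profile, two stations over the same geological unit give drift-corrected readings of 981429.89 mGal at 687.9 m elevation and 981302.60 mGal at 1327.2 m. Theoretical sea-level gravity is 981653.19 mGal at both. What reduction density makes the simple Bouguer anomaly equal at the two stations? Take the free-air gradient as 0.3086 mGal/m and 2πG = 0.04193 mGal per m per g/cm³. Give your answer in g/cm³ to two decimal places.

2.61

Δg_obs = 981302.60 − 981429.89 = -127.29 mGal over Δh = 1327.2 − 687.9 = 639.3 m
Equal Bouguer anomalies ⇒ Δg_obs + (0.3086 − 0.04193ρ)·Δh = 0
0.3086 − 0.04193ρ = −Δg_obs/Δh = 0.19911
ρ = (0.3086 − 0.19911) / 0.04193 = 2.61 g/cm³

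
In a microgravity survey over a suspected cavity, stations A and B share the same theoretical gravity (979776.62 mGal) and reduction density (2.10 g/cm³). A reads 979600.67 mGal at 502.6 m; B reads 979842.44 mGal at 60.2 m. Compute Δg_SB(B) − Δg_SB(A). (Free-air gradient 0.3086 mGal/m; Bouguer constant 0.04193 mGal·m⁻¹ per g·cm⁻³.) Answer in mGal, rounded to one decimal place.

144.2

Δg_SB(A) = 979600.67 − 979776.62 + 0.3086×502.6 − 0.04193×2.10×502.6 = -65.10 mGal
Δg_SB(B) = 979842.44 − 979776.62 + 0.3086×60.2 − 0.04193×2.10×60.2 = 79.10 mGal
Difference = 79.10 − (-65.10) = 144.20 mGal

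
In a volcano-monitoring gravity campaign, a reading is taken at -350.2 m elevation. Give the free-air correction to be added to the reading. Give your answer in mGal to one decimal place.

Free-air correction = 0.3086 × -350.2 = -108.1 mGal

-108.1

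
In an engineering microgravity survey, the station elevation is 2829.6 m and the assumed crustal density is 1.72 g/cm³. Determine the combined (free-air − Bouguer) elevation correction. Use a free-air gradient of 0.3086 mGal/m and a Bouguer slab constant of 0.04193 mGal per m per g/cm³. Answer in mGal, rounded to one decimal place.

669.1

Combined gradient = 0.3086 − 0.04193 × 1.72 = 0.2364804 mGal/m
Combined elevation correction = 0.2364804 × 2829.6 = 669.1 mGal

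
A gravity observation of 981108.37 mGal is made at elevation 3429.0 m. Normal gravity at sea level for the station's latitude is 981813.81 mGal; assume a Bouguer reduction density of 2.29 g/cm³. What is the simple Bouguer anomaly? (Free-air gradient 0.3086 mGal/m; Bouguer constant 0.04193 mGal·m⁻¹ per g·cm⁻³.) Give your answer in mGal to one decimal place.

Free-air correction = 0.3086 × 3429.0 = 1058.19 mGal
Free-air anomaly = 981108.37 − 981813.81 + (1058.19) = 352.75 mGal
Bouguer slab correction = 0.04193 × 2.29 × 3429.0 = 329.25 mGal
Simple Bouguer anomaly = 352.75 − (329.25) = 23.50 mGal

23.5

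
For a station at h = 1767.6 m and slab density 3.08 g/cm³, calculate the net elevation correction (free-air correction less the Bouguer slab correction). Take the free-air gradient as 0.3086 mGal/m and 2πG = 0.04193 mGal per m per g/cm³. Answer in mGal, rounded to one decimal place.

317.2

Combined gradient = 0.3086 − 0.04193 × 3.08 = 0.1794556 mGal/m
Combined elevation correction = 0.1794556 × 1767.6 = 317.2 mGal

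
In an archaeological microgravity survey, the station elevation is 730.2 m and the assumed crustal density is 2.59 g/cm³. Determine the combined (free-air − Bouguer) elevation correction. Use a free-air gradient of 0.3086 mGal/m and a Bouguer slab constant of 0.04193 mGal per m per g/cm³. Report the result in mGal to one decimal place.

146.0

Combined gradient = 0.3086 − 0.04193 × 2.59 = 0.2000013 mGal/m
Combined elevation correction = 0.2000013 × 730.2 = 146.0 mGal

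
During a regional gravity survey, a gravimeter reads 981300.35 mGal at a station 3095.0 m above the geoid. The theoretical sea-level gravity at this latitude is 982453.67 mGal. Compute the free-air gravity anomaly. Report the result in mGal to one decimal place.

Free-air correction = 0.3086 × 3095.0 = 955.12 mGal
Free-air anomaly = 981300.35 − 982453.67 + (955.12) = -198.20 mGal

-198.2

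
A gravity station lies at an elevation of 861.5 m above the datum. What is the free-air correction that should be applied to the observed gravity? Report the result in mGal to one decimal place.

265.9

Free-air correction = 0.3086 × 861.5 = 265.9 mGal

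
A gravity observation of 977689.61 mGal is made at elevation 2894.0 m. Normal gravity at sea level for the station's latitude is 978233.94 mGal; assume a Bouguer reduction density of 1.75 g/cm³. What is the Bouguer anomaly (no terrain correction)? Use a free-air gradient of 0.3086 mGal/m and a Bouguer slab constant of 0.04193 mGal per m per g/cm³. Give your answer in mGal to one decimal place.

Free-air correction = 0.3086 × 2894.0 = 893.09 mGal
Free-air anomaly = 977689.61 − 978233.94 + (893.09) = 348.76 mGal
Bouguer slab correction = 0.04193 × 1.75 × 2894.0 = 212.35 mGal
Simple Bouguer anomaly = 348.76 − (212.35) = 136.41 mGal

136.4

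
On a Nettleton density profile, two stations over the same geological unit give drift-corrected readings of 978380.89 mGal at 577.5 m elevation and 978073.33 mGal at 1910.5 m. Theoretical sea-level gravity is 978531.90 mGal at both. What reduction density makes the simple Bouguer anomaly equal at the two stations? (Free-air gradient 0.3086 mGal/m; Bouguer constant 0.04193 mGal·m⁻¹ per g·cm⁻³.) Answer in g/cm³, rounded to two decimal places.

1.86

Δg_obs = 978073.33 − 978380.89 = -307.56 mGal over Δh = 1910.5 − 577.5 = 1333.0 m
Equal Bouguer anomalies ⇒ Δg_obs + (0.3086 − 0.04193ρ)·Δh = 0
0.3086 − 0.04193ρ = −Δg_obs/Δh = 0.23073
ρ = (0.3086 − 0.23073) / 0.04193 = 1.86 g/cm³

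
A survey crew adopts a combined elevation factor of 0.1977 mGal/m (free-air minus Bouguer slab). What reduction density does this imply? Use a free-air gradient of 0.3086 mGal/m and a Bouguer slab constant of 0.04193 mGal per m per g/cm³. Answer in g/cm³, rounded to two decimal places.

0.1977 = 0.3086 − 0.04193 × ρ
ρ = (0.3086 − 0.1977) / 0.04193 = 2.64 g/cm³

2.64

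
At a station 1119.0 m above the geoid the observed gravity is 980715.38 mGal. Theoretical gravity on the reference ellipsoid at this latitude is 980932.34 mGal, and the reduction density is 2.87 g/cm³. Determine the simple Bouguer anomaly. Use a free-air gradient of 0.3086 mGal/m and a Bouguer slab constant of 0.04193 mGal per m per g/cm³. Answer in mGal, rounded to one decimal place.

Free-air correction = 0.3086 × 1119.0 = 345.32 mGal
Free-air anomaly = 980715.38 − 980932.34 + (345.32) = 128.36 mGal
Bouguer slab correction = 0.04193 × 2.87 × 1119.0 = 134.66 mGal
Simple Bouguer anomaly = 128.36 − (134.66) = -6.30 mGal

-6.3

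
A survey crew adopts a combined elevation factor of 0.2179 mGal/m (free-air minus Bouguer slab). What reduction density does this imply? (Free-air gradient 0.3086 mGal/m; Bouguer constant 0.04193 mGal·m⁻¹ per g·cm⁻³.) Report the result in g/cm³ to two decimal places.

0.2179 = 0.3086 − 0.04193 × ρ
ρ = (0.3086 − 0.2179) / 0.04193 = 2.16 g/cm³

2.16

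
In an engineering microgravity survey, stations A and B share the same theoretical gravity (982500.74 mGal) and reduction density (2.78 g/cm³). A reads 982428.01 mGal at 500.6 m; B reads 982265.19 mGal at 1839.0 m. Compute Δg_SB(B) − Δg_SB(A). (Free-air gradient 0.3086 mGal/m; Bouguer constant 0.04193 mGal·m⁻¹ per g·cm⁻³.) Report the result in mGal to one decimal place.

94.2

Δg_SB(A) = 982428.01 − 982500.74 + 0.3086×500.6 − 0.04193×2.78×500.6 = 23.40 mGal
Δg_SB(B) = 982265.19 − 982500.74 + 0.3086×1839.0 − 0.04193×2.78×1839.0 = 117.60 mGal
Difference = 117.60 − (23.40) = 94.20 mGal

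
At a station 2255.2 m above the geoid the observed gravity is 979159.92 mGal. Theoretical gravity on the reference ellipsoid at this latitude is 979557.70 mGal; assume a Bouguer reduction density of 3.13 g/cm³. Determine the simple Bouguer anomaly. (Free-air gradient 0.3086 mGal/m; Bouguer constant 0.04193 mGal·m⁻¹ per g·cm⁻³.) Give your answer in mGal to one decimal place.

Free-air correction = 0.3086 × 2255.2 = 695.95 mGal
Free-air anomaly = 979159.92 − 979557.70 + (695.95) = 298.17 mGal
Bouguer slab correction = 0.04193 × 3.13 × 2255.2 = 295.97 mGal
Simple Bouguer anomaly = 298.17 − (295.97) = 2.20 mGal

2.2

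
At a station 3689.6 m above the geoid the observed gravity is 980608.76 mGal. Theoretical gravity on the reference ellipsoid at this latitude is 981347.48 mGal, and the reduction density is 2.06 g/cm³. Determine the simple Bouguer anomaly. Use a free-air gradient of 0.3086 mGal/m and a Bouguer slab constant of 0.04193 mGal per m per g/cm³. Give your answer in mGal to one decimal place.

81.2

Free-air correction = 0.3086 × 3689.6 = 1138.61 mGal
Free-air anomaly = 980608.76 − 981347.48 + (1138.61) = 399.89 mGal
Bouguer slab correction = 0.04193 × 2.06 × 3689.6 = 318.69 mGal
Simple Bouguer anomaly = 399.89 − (318.69) = 81.20 mGal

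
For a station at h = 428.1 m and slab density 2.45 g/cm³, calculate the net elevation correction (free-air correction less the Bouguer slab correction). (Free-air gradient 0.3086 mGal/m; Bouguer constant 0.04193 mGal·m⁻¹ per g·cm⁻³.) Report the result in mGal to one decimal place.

Combined gradient = 0.3086 − 0.04193 × 2.45 = 0.2058715 mGal/m
Combined elevation correction = 0.2058715 × 428.1 = 88.1 mGal

88.1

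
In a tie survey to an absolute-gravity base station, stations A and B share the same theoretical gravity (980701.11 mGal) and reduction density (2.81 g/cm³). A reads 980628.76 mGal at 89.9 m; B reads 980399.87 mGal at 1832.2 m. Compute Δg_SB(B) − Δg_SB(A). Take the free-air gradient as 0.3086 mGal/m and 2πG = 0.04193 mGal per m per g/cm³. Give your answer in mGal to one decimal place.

103.5

Δg_SB(A) = 980628.76 − 980701.11 + 0.3086×89.9 − 0.04193×2.81×89.9 = -55.20 mGal
Δg_SB(B) = 980399.87 − 980701.11 + 0.3086×1832.2 − 0.04193×2.81×1832.2 = 48.30 mGal
Difference = 48.30 − (-55.20) = 103.50 mGal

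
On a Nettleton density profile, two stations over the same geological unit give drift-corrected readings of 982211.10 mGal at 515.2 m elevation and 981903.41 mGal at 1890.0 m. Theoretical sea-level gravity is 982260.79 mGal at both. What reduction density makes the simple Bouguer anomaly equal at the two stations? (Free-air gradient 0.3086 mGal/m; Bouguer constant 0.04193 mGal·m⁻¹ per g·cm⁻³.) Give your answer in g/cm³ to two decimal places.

2.02

Δg_obs = 981903.41 − 982211.10 = -307.69 mGal over Δh = 1890.0 − 515.2 = 1374.8 m
Equal Bouguer anomalies ⇒ Δg_obs + (0.3086 − 0.04193ρ)·Δh = 0
0.3086 − 0.04193ρ = −Δg_obs/Δh = 0.22381
ρ = (0.3086 − 0.22381) / 0.04193 = 2.02 g/cm³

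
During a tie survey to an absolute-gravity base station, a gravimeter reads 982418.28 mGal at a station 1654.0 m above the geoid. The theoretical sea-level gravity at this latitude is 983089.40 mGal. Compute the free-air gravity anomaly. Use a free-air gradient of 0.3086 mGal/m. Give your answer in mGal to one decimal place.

Free-air correction = 0.3086 × 1654.0 = 510.42 mGal
Free-air anomaly = 982418.28 − 983089.40 + (510.42) = -160.70 mGal

-160.7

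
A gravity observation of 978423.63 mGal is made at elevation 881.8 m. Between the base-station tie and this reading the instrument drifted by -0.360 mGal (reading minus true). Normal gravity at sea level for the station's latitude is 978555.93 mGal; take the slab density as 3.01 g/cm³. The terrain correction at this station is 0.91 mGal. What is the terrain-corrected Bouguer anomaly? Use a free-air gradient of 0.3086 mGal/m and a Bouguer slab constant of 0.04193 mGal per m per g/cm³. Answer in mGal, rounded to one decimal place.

Drift-corrected reading = 978423.63 − (-0.360) = 978423.990 mGal
Free-air correction = 0.3086 × 881.8 = 272.12 mGal
Free-air anomaly = 978423.990 − 978555.93 + (272.12) = 140.180 mGal
Bouguer slab correction = 0.04193 × 3.01 × 881.8 = 111.29 mGal
Simple Bouguer anomaly = 140.180 − (111.29) = 28.890 mGal
Complete Bouguer anomaly = 28.890 + 0.91 = 29.800 mGal

29.8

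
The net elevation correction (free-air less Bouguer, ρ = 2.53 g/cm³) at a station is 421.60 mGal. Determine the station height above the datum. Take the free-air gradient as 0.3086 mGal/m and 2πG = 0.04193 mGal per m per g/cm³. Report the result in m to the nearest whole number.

2082

Combined gradient = 0.3086 − 0.04193 × 2.53 = 0.2025171 mGal/m
h = 421.60 / 0.2025171 = 2081.80 m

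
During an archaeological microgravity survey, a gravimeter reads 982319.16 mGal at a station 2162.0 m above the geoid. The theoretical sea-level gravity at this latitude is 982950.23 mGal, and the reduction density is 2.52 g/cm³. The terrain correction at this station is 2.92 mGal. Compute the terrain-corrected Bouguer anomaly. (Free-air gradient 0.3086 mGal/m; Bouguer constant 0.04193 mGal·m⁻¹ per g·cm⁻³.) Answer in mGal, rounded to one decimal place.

Free-air correction = 0.3086 × 2162.0 = 667.19 mGal
Free-air anomaly = 982319.16 − 982950.23 + (667.19) = 36.12 mGal
Bouguer slab correction = 0.04193 × 2.52 × 2162.0 = 228.44 mGal
Simple Bouguer anomaly = 36.12 − (228.44) = -192.32 mGal
Complete Bouguer anomaly = -192.32 + 2.92 = -189.40 mGal

-189.4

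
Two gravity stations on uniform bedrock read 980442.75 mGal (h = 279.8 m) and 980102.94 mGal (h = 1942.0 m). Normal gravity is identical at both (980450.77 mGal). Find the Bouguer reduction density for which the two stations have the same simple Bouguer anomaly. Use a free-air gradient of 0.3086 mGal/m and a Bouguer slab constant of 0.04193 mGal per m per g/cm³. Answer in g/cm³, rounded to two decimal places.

Δg_obs = 980102.94 − 980442.75 = -339.81 mGal over Δh = 1942.0 − 279.8 = 1662.2 m
Equal Bouguer anomalies ⇒ Δg_obs + (0.3086 − 0.04193ρ)·Δh = 0
0.3086 − 0.04193ρ = −Δg_obs/Δh = 0.20443
ρ = (0.3086 − 0.20443) / 0.04193 = 2.48 g/cm³

2.48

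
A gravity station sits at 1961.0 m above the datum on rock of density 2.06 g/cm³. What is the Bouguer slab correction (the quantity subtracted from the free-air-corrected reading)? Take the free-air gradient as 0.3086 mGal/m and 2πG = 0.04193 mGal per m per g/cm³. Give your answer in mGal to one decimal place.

Bouguer slab correction = 0.04193 × 2.06 × 1961.0 = 169.4 mGal

169.4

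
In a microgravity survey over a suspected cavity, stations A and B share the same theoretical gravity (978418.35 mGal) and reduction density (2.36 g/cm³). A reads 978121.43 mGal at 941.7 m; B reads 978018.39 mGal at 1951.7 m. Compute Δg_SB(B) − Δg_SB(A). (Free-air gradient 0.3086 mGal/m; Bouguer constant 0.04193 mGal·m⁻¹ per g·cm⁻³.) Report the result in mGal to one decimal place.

108.7

Δg_SB(A) = 978121.43 − 978418.35 + 0.3086×941.7 − 0.04193×2.36×941.7 = -99.50 mGal
Δg_SB(B) = 978018.39 − 978418.35 + 0.3086×1951.7 − 0.04193×2.36×1951.7 = 9.20 mGal
Difference = 9.20 − (-99.50) = 108.70 mGal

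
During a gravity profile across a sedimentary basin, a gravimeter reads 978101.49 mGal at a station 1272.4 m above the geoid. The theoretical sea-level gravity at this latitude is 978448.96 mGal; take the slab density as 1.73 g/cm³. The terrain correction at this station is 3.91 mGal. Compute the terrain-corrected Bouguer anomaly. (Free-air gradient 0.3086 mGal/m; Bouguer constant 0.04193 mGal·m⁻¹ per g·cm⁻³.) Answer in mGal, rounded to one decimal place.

Free-air correction = 0.3086 × 1272.4 = 392.66 mGal
Free-air anomaly = 978101.49 − 978448.96 + (392.66) = 45.19 mGal
Bouguer slab correction = 0.04193 × 1.73 × 1272.4 = 92.30 mGal
Simple Bouguer anomaly = 45.19 − (92.30) = -47.11 mGal
Complete Bouguer anomaly = -47.11 + 3.91 = -43.20 mGal

-43.2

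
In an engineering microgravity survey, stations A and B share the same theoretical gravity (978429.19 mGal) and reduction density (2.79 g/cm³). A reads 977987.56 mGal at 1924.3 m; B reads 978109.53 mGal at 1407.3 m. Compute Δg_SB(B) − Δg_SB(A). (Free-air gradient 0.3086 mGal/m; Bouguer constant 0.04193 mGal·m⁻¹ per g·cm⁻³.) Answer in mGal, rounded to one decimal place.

Δg_SB(A) = 977987.56 − 978429.19 + 0.3086×1924.3 − 0.04193×2.79×1924.3 = -72.90 mGal
Δg_SB(B) = 978109.53 − 978429.19 + 0.3086×1407.3 − 0.04193×2.79×1407.3 = -50.00 mGal
Difference = -50.00 − (-72.90) = 22.90 mGal

22.9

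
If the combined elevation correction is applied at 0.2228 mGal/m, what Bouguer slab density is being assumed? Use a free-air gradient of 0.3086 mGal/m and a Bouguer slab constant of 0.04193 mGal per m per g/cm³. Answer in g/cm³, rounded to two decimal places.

2.05

0.2228 = 0.3086 − 0.04193 × ρ
ρ = (0.3086 − 0.2228) / 0.04193 = 2.05 g/cm³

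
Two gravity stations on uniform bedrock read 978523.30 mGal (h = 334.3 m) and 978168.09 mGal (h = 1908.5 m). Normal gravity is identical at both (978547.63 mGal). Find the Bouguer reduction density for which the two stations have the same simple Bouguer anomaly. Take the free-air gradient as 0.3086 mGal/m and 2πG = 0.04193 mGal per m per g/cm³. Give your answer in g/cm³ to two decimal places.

Δg_obs = 978168.09 − 978523.30 = -355.21 mGal over Δh = 1908.5 − 334.3 = 1574.2 m
Equal Bouguer anomalies ⇒ Δg_obs + (0.3086 − 0.04193ρ)·Δh = 0
0.3086 − 0.04193ρ = −Δg_obs/Δh = 0.22564
ρ = (0.3086 − 0.22564) / 0.04193 = 1.98 g/cm³

1.98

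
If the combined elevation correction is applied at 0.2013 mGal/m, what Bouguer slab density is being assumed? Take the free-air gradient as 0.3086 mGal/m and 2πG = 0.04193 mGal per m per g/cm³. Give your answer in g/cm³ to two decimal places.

0.2013 = 0.3086 − 0.04193 × ρ
ρ = (0.3086 − 0.2013) / 0.04193 = 2.56 g/cm³

2.56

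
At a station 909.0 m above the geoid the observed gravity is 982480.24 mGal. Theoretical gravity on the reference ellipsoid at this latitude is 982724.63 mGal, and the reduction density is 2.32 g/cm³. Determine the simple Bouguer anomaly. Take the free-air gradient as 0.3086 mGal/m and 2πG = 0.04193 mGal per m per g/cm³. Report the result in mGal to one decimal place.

Free-air correction = 0.3086 × 909.0 = 280.52 mGal
Free-air anomaly = 982480.24 − 982724.63 + (280.52) = 36.13 mGal
Bouguer slab correction = 0.04193 × 2.32 × 909.0 = 88.43 mGal
Simple Bouguer anomaly = 36.13 − (88.43) = -52.30 mGal

-52.3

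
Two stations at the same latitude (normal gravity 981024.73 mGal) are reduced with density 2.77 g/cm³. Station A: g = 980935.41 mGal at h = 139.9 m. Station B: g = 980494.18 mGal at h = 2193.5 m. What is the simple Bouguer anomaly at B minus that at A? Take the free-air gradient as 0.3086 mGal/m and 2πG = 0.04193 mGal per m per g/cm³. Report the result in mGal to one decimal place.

-46.0

Δg_SB(A) = 980935.41 − 981024.73 + 0.3086×139.9 − 0.04193×2.77×139.9 = -62.40 mGal
Δg_SB(B) = 980494.18 − 981024.73 + 0.3086×2193.5 − 0.04193×2.77×2193.5 = -108.40 mGal
Difference = -108.40 − (-62.40) = -46.00 mGal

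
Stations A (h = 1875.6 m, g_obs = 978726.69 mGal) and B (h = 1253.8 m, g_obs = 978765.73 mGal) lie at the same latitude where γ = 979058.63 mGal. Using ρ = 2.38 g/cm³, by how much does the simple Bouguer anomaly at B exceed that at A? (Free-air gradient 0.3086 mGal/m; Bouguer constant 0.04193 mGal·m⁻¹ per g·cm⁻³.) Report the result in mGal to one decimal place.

Δg_SB(A) = 978726.69 − 979058.63 + 0.3086×1875.6 − 0.04193×2.38×1875.6 = 59.70 mGal
Δg_SB(B) = 978765.73 − 979058.63 + 0.3086×1253.8 − 0.04193×2.38×1253.8 = -31.10 mGal
Difference = -31.10 − (59.70) = -90.80 mGal

-90.8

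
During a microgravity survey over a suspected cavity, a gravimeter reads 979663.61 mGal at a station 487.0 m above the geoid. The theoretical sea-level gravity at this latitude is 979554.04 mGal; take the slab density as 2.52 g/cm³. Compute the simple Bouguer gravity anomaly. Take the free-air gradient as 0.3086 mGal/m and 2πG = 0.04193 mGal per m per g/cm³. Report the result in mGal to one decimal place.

Free-air correction = 0.3086 × 487.0 = 150.29 mGal
Free-air anomaly = 979663.61 − 979554.04 + (150.29) = 259.86 mGal
Bouguer slab correction = 0.04193 × 2.52 × 487.0 = 51.46 mGal
Simple Bouguer anomaly = 259.86 − (51.46) = 208.40 mGal

208.4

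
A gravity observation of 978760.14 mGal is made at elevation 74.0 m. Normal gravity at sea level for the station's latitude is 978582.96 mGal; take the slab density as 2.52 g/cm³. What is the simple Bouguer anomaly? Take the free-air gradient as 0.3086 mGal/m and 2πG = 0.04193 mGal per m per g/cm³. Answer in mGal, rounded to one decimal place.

192.2

Free-air correction = 0.3086 × 74.0 = 22.84 mGal
Free-air anomaly = 978760.14 − 978582.96 + (22.84) = 200.02 mGal
Bouguer slab correction = 0.04193 × 2.52 × 74.0 = 7.82 mGal
Simple Bouguer anomaly = 200.02 − (7.82) = 192.20 mGal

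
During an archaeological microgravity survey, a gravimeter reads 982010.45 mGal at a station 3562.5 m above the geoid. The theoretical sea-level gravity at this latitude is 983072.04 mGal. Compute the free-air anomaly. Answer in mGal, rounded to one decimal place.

37.8

Free-air correction = 0.3086 × 3562.5 = 1099.39 mGal
Free-air anomaly = 982010.45 − 983072.04 + (1099.39) = 37.80 mGal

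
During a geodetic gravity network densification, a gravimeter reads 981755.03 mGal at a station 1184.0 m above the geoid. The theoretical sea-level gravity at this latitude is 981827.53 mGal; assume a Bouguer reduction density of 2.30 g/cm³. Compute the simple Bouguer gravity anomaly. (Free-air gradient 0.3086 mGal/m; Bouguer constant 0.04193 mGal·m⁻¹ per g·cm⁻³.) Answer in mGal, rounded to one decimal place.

Free-air correction = 0.3086 × 1184.0 = 365.38 mGal
Free-air anomaly = 981755.03 − 981827.53 + (365.38) = 292.88 mGal
Bouguer slab correction = 0.04193 × 2.30 × 1184.0 = 114.18 mGal
Simple Bouguer anomaly = 292.88 − (114.18) = 178.70 mGal

178.7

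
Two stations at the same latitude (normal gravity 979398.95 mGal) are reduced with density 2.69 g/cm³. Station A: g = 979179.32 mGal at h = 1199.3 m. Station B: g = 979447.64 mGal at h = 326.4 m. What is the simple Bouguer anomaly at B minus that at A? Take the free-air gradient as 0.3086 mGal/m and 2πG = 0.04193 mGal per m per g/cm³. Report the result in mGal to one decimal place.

97.4

Δg_SB(A) = 979179.32 − 979398.95 + 0.3086×1199.3 − 0.04193×2.69×1199.3 = 15.20 mGal
Δg_SB(B) = 979447.64 − 979398.95 + 0.3086×326.4 − 0.04193×2.69×326.4 = 112.60 mGal
Difference = 112.60 − (15.20) = 97.40 mGal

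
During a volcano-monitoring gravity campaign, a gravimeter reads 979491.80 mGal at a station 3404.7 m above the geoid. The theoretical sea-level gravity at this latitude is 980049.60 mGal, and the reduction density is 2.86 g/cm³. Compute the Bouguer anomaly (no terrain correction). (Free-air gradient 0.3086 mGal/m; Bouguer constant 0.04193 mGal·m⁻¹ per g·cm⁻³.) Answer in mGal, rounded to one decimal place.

Free-air correction = 0.3086 × 3404.7 = 1050.69 mGal
Free-air anomaly = 979491.80 − 980049.60 + (1050.69) = 492.89 mGal
Bouguer slab correction = 0.04193 × 2.86 × 3404.7 = 408.29 mGal
Simple Bouguer anomaly = 492.89 − (408.29) = 84.60 mGal

84.6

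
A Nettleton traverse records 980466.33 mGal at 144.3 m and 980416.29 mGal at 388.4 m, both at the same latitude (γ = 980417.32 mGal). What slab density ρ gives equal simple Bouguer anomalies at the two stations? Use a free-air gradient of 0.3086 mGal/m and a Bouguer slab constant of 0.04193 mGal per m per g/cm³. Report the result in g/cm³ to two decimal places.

Δg_obs = 980416.29 − 980466.33 = -50.04 mGal over Δh = 388.4 − 144.3 = 244.1 m
Equal Bouguer anomalies ⇒ Δg_obs + (0.3086 − 0.04193ρ)·Δh = 0
0.3086 − 0.04193ρ = −Δg_obs/Δh = 0.20500
ρ = (0.3086 − 0.20500) / 0.04193 = 2.47 g/cm³

2.47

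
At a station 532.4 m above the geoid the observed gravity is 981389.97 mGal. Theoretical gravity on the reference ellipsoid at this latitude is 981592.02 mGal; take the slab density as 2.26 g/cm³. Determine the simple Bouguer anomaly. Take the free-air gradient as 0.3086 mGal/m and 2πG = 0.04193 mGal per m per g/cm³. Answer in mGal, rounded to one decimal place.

Free-air correction = 0.3086 × 532.4 = 164.30 mGal
Free-air anomaly = 981389.97 − 981592.02 + (164.30) = -37.75 mGal
Bouguer slab correction = 0.04193 × 2.26 × 532.4 = 50.45 mGal
Simple Bouguer anomaly = -37.75 − (50.45) = -88.20 mGal

-88.2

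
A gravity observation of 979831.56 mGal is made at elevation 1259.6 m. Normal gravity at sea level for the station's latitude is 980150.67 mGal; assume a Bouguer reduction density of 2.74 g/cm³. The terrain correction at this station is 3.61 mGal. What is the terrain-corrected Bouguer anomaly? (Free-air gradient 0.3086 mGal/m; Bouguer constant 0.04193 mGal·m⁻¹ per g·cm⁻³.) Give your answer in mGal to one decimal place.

Free-air correction = 0.3086 × 1259.6 = 388.71 mGal
Free-air anomaly = 979831.56 − 980150.67 + (388.71) = 69.60 mGal
Bouguer slab correction = 0.04193 × 2.74 × 1259.6 = 144.71 mGal
Simple Bouguer anomaly = 69.60 − (144.71) = -75.11 mGal
Complete Bouguer anomaly = -75.11 + 3.61 = -71.50 mGal

-71.5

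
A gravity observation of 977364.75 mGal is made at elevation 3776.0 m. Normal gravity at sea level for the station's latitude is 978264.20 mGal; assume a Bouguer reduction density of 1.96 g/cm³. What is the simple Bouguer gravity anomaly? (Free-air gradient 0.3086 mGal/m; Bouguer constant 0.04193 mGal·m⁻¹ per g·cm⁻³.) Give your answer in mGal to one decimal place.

Free-air correction = 0.3086 × 3776.0 = 1165.27 mGal
Free-air anomaly = 977364.75 − 978264.20 + (1165.27) = 265.82 mGal
Bouguer slab correction = 0.04193 × 1.96 × 3776.0 = 310.32 mGal
Simple Bouguer anomaly = 265.82 − (310.32) = -44.50 mGal

-44.5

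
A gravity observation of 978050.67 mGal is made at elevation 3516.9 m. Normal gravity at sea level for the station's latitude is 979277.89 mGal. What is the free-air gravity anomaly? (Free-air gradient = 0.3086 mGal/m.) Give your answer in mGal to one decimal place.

Free-air correction = 0.3086 × 3516.9 = 1085.32 mGal
Free-air anomaly = 978050.67 − 979277.89 + (1085.32) = -141.90 mGal

-141.9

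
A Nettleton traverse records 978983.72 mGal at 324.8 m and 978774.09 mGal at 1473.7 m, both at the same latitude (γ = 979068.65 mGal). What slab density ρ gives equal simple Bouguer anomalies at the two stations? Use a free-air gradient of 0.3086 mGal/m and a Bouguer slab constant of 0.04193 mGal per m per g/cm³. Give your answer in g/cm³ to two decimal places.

Δg_obs = 978774.09 − 978983.72 = -209.63 mGal over Δh = 1473.7 − 324.8 = 1148.9 m
Equal Bouguer anomalies ⇒ Δg_obs + (0.3086 − 0.04193ρ)·Δh = 0
0.3086 − 0.04193ρ = −Δg_obs/Δh = 0.18246
ρ = (0.3086 − 0.18246) / 0.04193 = 3.01 g/cm³

3.01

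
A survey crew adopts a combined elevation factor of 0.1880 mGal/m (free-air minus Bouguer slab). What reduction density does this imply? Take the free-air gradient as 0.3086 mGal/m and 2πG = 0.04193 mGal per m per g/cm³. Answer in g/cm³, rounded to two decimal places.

0.1880 = 0.3086 − 0.04193 × ρ
ρ = (0.3086 − 0.1880) / 0.04193 = 2.88 g/cm³

2.88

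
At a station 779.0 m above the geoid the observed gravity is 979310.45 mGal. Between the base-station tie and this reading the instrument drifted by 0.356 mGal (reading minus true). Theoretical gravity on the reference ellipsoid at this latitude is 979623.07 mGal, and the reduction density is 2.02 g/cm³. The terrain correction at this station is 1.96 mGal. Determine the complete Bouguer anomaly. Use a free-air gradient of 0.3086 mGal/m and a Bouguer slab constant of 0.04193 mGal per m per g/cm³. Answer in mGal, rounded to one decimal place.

Drift-corrected reading = 979310.45 − (0.356) = 979310.094 mGal
Free-air correction = 0.3086 × 779.0 = 240.40 mGal
Free-air anomaly = 979310.094 − 979623.07 + (240.40) = -72.576 mGal
Bouguer slab correction = 0.04193 × 2.02 × 779.0 = 65.98 mGal
Simple Bouguer anomaly = -72.576 − (65.98) = -138.556 mGal
Complete Bouguer anomaly = -138.556 + 1.96 = -136.596 mGal

-136.6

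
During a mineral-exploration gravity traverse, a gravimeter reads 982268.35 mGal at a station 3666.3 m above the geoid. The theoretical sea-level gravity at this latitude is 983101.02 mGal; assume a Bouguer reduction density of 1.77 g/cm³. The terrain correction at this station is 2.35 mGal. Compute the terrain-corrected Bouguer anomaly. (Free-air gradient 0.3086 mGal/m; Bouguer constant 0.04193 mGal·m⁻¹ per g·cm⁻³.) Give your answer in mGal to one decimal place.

29.0

Free-air correction = 0.3086 × 3666.3 = 1131.42 mGal
Free-air anomaly = 982268.35 − 983101.02 + (1131.42) = 298.75 mGal
Bouguer slab correction = 0.04193 × 1.77 × 3666.3 = 272.10 mGal
Simple Bouguer anomaly = 298.75 − (272.10) = 26.65 mGal
Complete Bouguer anomaly = 26.65 + 2.35 = 29.00 mGal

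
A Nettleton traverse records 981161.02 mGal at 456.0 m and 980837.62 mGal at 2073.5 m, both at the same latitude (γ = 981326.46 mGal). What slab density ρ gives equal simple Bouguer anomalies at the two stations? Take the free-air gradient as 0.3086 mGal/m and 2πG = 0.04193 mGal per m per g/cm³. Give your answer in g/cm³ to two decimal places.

Δg_obs = 980837.62 − 981161.02 = -323.40 mGal over Δh = 2073.5 − 456.0 = 1617.5 m
Equal Bouguer anomalies ⇒ Δg_obs + (0.3086 − 0.04193ρ)·Δh = 0
0.3086 − 0.04193ρ = −Δg_obs/Δh = 0.19994
ρ = (0.3086 − 0.19994) / 0.04193 = 2.59 g/cm³

2.59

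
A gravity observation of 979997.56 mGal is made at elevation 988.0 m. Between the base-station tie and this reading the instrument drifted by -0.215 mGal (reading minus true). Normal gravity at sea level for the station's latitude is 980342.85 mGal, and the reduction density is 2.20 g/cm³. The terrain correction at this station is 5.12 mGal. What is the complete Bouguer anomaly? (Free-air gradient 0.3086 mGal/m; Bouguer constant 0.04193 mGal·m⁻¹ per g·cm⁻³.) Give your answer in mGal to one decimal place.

-126.2

Drift-corrected reading = 979997.56 − (-0.215) = 979997.775 mGal
Free-air correction = 0.3086 × 988.0 = 304.90 mGal
Free-air anomaly = 979997.775 − 980342.85 + (304.90) = -40.175 mGal
Bouguer slab correction = 0.04193 × 2.20 × 988.0 = 91.14 mGal
Simple Bouguer anomaly = -40.175 − (91.14) = -131.315 mGal
Complete Bouguer anomaly = -131.315 + 5.12 = -126.195 mGal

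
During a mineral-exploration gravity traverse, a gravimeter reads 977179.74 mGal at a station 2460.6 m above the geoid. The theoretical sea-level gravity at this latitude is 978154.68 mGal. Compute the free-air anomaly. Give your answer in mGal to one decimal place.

Free-air correction = 0.3086 × 2460.6 = 759.34 mGal
Free-air anomaly = 977179.74 − 978154.68 + (759.34) = -215.60 mGal

-215.6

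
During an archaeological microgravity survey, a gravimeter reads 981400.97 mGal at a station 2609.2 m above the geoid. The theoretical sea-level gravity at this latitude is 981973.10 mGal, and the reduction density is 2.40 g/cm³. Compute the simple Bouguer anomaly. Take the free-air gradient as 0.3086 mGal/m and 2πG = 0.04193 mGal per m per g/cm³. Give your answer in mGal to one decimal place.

Free-air correction = 0.3086 × 2609.2 = 805.20 mGal
Free-air anomaly = 981400.97 − 981973.10 + (805.20) = 233.07 mGal
Bouguer slab correction = 0.04193 × 2.40 × 2609.2 = 262.57 mGal
Simple Bouguer anomaly = 233.07 − (262.57) = -29.50 mGal

-29.5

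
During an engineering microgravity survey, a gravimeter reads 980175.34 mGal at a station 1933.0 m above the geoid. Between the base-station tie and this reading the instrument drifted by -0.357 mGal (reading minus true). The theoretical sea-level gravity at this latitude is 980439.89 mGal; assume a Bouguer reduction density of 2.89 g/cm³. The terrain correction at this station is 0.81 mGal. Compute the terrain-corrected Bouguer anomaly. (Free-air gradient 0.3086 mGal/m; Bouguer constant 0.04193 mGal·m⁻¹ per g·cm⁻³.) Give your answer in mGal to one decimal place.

Drift-corrected reading = 980175.34 − (-0.357) = 980175.697 mGal
Free-air correction = 0.3086 × 1933.0 = 596.52 mGal
Free-air anomaly = 980175.697 − 980439.89 + (596.52) = 332.327 mGal
Bouguer slab correction = 0.04193 × 2.89 × 1933.0 = 234.24 mGal
Simple Bouguer anomaly = 332.327 − (234.24) = 98.087 mGal
Complete Bouguer anomaly = 98.087 + 0.81 = 98.897 mGal

98.9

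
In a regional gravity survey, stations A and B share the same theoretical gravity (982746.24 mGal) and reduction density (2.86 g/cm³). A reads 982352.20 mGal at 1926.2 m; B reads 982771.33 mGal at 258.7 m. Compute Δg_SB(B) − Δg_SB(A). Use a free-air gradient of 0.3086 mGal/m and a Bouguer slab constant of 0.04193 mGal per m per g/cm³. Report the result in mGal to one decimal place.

104.5

Δg_SB(A) = 982352.20 − 982746.24 + 0.3086×1926.2 − 0.04193×2.86×1926.2 = -30.60 mGal
Δg_SB(B) = 982771.33 − 982746.24 + 0.3086×258.7 − 0.04193×2.86×258.7 = 73.90 mGal
Difference = 73.90 − (-30.60) = 104.50 mGal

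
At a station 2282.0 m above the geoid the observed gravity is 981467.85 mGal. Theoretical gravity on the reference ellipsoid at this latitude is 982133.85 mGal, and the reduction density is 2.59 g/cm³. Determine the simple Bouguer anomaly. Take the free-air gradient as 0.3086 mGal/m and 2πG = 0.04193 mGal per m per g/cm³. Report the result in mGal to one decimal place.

Free-air correction = 0.3086 × 2282.0 = 704.23 mGal
Free-air anomaly = 981467.85 − 982133.85 + (704.23) = 38.23 mGal
Bouguer slab correction = 0.04193 × 2.59 × 2282.0 = 247.82 mGal
Simple Bouguer anomaly = 38.23 − (247.82) = -209.59 mGal

-209.6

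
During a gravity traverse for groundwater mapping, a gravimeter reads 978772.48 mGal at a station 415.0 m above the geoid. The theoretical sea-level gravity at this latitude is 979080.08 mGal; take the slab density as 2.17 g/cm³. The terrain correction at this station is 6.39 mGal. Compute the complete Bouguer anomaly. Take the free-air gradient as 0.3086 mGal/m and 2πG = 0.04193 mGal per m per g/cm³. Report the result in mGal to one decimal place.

Free-air correction = 0.3086 × 415.0 = 128.07 mGal
Free-air anomaly = 978772.48 − 979080.08 + (128.07) = -179.53 mGal
Bouguer slab correction = 0.04193 × 2.17 × 415.0 = 37.76 mGal
Simple Bouguer anomaly = -179.53 − (37.76) = -217.29 mGal
Complete Bouguer anomaly = -217.29 + 6.39 = -210.90 mGal

-210.9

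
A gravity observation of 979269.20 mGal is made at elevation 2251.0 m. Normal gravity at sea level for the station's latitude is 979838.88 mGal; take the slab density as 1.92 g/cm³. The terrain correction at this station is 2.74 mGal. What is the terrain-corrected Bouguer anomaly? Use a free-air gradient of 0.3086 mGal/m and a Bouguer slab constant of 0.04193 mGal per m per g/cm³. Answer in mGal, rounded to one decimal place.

Free-air correction = 0.3086 × 2251.0 = 694.66 mGal
Free-air anomaly = 979269.20 − 979838.88 + (694.66) = 124.98 mGal
Bouguer slab correction = 0.04193 × 1.92 × 2251.0 = 181.22 mGal
Simple Bouguer anomaly = 124.98 − (181.22) = -56.24 mGal
Complete Bouguer anomaly = -56.24 + 2.74 = -53.50 mGal

-53.5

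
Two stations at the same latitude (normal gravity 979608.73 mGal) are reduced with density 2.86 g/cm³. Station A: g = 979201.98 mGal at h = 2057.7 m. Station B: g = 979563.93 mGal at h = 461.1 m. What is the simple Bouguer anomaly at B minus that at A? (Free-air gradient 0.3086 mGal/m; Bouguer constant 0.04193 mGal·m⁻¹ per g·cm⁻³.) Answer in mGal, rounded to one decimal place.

Δg_SB(A) = 979201.98 − 979608.73 + 0.3086×2057.7 − 0.04193×2.86×2057.7 = -18.50 mGal
Δg_SB(B) = 979563.93 − 979608.73 + 0.3086×461.1 − 0.04193×2.86×461.1 = 42.20 mGal
Difference = 42.20 − (-18.50) = 60.70 mGal

60.7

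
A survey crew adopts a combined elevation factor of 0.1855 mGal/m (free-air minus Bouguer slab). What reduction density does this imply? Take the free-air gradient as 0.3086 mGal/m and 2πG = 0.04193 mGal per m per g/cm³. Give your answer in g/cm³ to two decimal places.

0.1855 = 0.3086 − 0.04193 × ρ
ρ = (0.3086 − 0.1855) / 0.04193 = 2.94 g/cm³

2.94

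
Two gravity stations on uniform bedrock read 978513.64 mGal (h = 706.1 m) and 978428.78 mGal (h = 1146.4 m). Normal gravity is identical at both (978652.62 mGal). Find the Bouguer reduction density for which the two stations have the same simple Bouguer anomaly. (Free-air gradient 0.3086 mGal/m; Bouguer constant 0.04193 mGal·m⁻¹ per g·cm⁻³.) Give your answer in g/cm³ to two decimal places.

Δg_obs = 978428.78 − 978513.64 = -84.86 mGal over Δh = 1146.4 − 706.1 = 440.3 m
Equal Bouguer anomalies ⇒ Δg_obs + (0.3086 − 0.04193ρ)·Δh = 0
0.3086 − 0.04193ρ = −Δg_obs/Δh = 0.19273
ρ = (0.3086 − 0.19273) / 0.04193 = 2.76 g/cm³

2.76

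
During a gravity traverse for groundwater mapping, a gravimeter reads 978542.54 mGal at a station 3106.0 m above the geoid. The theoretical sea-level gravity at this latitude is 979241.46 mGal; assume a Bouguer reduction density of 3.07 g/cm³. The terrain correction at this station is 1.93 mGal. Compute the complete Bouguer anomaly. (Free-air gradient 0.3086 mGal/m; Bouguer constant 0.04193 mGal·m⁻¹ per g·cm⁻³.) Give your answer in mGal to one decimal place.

Free-air correction = 0.3086 × 3106.0 = 958.51 mGal
Free-air anomaly = 978542.54 − 979241.46 + (958.51) = 259.59 mGal
Bouguer slab correction = 0.04193 × 3.07 × 3106.0 = 399.82 mGal
Simple Bouguer anomaly = 259.59 − (399.82) = -140.23 mGal
Complete Bouguer anomaly = -140.23 + 1.93 = -138.30 mGal

-138.3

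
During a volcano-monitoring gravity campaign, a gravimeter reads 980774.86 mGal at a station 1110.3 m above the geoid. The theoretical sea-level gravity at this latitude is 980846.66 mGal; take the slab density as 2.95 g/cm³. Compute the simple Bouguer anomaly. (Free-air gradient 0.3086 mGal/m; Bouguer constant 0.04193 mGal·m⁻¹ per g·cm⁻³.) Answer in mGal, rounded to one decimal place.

133.5

Free-air correction = 0.3086 × 1110.3 = 342.64 mGal
Free-air anomaly = 980774.86 − 980846.66 + (342.64) = 270.84 mGal
Bouguer slab correction = 0.04193 × 2.95 × 1110.3 = 137.34 mGal
Simple Bouguer anomaly = 270.84 − (137.34) = 133.50 mGal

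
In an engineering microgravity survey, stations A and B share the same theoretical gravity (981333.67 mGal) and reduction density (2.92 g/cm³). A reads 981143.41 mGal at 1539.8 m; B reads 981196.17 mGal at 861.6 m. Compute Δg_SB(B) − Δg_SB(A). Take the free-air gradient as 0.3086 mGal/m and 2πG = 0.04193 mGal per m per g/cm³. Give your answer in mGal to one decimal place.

Δg_SB(A) = 981143.41 − 981333.67 + 0.3086×1539.8 − 0.04193×2.92×1539.8 = 96.40 mGal
Δg_SB(B) = 981196.17 − 981333.67 + 0.3086×861.6 − 0.04193×2.92×861.6 = 22.90 mGal
Difference = 22.90 − (96.40) = -73.50 mGal

-73.5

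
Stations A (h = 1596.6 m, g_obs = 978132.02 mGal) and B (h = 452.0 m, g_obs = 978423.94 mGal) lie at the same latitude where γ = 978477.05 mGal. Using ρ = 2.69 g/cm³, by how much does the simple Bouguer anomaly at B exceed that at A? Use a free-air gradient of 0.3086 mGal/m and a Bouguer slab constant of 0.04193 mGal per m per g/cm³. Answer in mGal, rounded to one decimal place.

67.8

Δg_SB(A) = 978132.02 − 978477.05 + 0.3086×1596.6 − 0.04193×2.69×1596.6 = -32.40 mGal
Δg_SB(B) = 978423.94 − 978477.05 + 0.3086×452.0 − 0.04193×2.69×452.0 = 35.40 mGal
Difference = 35.40 − (-32.40) = 67.80 mGal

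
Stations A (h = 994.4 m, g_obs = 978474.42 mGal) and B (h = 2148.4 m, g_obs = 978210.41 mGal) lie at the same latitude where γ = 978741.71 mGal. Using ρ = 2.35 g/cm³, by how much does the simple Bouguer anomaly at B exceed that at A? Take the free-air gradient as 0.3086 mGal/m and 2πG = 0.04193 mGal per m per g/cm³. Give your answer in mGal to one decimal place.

Δg_SB(A) = 978474.42 − 978741.71 + 0.3086×994.4 − 0.04193×2.35×994.4 = -58.40 mGal
Δg_SB(B) = 978210.41 − 978741.71 + 0.3086×2148.4 − 0.04193×2.35×2148.4 = -80.00 mGal
Difference = -80.00 − (-58.40) = -21.60 mGal

-21.6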